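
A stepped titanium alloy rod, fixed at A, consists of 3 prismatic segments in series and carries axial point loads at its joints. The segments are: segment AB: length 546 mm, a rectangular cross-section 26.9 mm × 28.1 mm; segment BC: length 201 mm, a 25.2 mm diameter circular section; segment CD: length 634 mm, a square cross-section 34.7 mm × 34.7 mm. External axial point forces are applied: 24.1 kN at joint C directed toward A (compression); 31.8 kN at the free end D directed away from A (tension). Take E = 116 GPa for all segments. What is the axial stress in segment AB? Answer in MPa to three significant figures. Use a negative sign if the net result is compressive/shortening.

Internal axial forces (sectioning from the free end, tension +): N_CD = 31.8 kN, N_BC = 7.7 kN, N_AB = 7.7 kN.
A_AB = 755.9 mm².
σ_AB = N_AB/A_AB = 7700/755.9 = 10.19 MPa.

10.2 MPa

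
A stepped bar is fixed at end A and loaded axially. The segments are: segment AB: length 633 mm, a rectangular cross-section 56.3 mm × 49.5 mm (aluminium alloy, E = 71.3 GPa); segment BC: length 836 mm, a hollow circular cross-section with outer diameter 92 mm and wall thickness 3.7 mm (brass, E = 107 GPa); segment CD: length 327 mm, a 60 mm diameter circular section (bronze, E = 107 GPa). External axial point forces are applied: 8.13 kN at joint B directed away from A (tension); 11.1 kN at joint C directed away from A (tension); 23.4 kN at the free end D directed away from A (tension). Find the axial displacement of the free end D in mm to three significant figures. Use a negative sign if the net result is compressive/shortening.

Internal axial forces (sectioning from the free end, tension +): N_CD = 23.4 kN, N_BC = 34.5 kN, N_AB = 42.63 kN.
A_AB = 2787 mm².
A_BC = 1026 mm².
A_CD = 2827 mm².
δ_AB = 42630·633/(2787·71300) = 0.1358 mm
δ_BC = 34500·836/(1026·107000) = 0.2626 mm
δ_CD = 23400·327/(2827·107000) = 0.02529 mm
δ = Σδ_i = 0.4237 mm.

0.424 mm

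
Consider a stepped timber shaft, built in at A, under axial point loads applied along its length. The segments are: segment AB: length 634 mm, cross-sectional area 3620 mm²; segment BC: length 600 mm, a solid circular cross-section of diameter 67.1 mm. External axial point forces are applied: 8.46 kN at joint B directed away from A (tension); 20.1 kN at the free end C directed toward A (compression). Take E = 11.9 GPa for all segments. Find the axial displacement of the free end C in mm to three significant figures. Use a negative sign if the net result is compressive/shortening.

Internal axial forces (sectioning from the free end, tension +): N_BC = -20.1 kN, N_AB = -11.64 kN.
A_BC = 3536 mm².
δ_AB = -11640·634/(3620·11900) = -0.1713 mm
δ_BC = -20100·600/(3536·11900) = -0.2866 mm
δ = Σδ_i = -0.4579 mm.

-0.458 mm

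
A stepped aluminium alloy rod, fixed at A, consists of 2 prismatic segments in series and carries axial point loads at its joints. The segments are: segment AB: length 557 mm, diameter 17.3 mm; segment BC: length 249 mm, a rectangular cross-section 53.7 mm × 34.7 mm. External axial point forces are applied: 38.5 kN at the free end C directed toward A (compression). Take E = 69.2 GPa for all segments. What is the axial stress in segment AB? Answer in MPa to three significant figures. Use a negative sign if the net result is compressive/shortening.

-164 MPa

Internal axial forces (sectioning from the free end, tension +): N_BC = -38.5 kN, N_AB = -38.5 kN.
A_AB = 235.1 mm².
σ_AB = N_AB/A_AB = -38500/235.1 = -163.8 MPa.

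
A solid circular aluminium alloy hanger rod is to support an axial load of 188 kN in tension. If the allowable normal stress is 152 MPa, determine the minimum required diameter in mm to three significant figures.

Required area A ≥ P/σ_allow = 188000/152 = 1237 mm².
For a solid circular section, d ≥ √(4A/π) = 39.68 mm.

39.7 mm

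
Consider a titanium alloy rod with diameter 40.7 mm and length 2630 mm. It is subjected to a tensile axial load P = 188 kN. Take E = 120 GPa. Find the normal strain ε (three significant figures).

A = 1301 mm².
σ = N/A = 144.5 MPa; ε = σ/E = 144.5/120000 = 1.204e-03.

0.00120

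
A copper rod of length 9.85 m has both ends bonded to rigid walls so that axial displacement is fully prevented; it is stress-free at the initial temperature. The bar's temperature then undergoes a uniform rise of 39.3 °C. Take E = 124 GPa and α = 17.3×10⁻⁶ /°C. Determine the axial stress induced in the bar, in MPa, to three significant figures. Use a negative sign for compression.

Free thermal expansion αLΔT = 17.3e-6 · 9850 · 39.3 = 6.697 mm.
The walls impose strain ε = −(6.697)/9850 = -6.7989e-04; σ = Eε = 124000 · -6.7989e-04 = -84.31 MPa.

-84.3 MPa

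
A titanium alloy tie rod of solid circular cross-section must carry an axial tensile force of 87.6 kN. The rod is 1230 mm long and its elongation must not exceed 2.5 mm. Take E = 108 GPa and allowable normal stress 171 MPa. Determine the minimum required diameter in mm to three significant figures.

25.5 mm

Required area A ≥ P/σ_allow = 87600/171 = 512.3 mm².
For a solid circular section, d ≥ √(4A/π) = 25.54 mm.
Elongation limit: A ≥ PL/(Eδ_allow) = 87600·1230/(108000·2.5) = 399.1 mm² ⇒ d ≥ 22.54 mm.
The stress limit governs.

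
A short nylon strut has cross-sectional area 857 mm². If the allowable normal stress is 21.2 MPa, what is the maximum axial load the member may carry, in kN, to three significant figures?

P_max = σ_allow · A = 21.2 · 857 = 18170 N = 18.17 kN.

18.2 kN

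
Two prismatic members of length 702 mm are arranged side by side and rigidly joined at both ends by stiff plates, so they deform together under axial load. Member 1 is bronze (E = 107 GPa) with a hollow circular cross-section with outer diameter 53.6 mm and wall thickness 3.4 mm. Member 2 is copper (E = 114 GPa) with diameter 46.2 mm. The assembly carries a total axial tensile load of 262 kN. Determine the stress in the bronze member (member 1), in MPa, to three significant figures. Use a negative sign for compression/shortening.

A_1 = 536.2 mm².
A_2 = 1676 mm².
Equal strain + equilibrium ⇒ each member carries load in proportion to AE: A₁E₁ = 57370000 N, A₂E₂ = 191100000 N, ΣAE = 248500000 N.
σ₁ = P·E₁/ΣAE = 262000·107000/248500000 = 112.8 MPa.

113 MPa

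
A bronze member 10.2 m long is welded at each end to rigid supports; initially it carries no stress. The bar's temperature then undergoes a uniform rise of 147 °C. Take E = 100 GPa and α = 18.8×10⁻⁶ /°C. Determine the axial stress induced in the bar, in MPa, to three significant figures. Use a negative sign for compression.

Free thermal expansion αLΔT = 18.8e-6 · 10200 · 147 = 28.19 mm.
The walls impose strain ε = −(28.19)/10200 = -2.7636e-03; σ = Eε = 100000 · -2.7636e-03 = -276.4 MPa.

-276 MPa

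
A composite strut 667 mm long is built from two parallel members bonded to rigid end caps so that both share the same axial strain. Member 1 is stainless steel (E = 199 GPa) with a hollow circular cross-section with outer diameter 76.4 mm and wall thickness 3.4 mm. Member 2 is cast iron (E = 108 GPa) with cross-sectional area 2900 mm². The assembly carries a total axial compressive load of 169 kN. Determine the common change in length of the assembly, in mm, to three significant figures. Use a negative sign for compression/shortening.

A_1 = 779.7 mm².
Equal strain + equilibrium ⇒ each member carries load in proportion to AE: A₁E₁ = 155200000 N, A₂E₂ = 313200000 N, ΣAE = 468400000 N.
δ = PL/ΣAE = -169000·667/468400000 = -0.2407 mm.

-0.241 mm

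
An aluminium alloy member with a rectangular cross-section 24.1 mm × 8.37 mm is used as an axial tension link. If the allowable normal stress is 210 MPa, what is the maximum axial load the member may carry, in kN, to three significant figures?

42.4 kN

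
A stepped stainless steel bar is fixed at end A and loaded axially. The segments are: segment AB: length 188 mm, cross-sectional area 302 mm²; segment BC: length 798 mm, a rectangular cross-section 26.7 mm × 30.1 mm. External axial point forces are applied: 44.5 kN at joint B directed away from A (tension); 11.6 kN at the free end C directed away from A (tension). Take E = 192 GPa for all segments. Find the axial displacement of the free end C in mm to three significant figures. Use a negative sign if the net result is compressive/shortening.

0.242 mm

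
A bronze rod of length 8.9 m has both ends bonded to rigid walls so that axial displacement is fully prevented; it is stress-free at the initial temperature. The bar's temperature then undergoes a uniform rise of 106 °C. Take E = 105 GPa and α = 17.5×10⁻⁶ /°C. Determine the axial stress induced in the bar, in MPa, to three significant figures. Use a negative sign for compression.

-195 MPa

Free thermal expansion αLΔT = 17.5e-6 · 8900 · 106 = 16.51 mm.
The walls impose strain ε = −(16.51)/8900 = -1.8550e-03; σ = Eε = 105000 · -1.8550e-03 = -194.8 MPa.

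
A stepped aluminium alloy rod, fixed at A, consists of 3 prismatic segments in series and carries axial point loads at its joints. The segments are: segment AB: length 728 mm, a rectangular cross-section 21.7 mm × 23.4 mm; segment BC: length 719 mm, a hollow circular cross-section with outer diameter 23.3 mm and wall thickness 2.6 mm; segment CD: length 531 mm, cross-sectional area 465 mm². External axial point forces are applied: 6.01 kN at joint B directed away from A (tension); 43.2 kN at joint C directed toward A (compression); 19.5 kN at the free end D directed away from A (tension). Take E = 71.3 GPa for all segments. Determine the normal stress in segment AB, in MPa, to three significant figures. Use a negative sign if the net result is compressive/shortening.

-34.8 MPa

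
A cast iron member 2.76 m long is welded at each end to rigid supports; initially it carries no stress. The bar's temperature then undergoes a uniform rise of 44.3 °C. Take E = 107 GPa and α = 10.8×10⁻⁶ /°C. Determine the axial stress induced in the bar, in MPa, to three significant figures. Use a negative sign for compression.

Free thermal expansion αLΔT = 10.8e-6 · 2760 · 44.3 = 1.32 mm.
The walls impose strain ε = −(1.32)/2760 = -4.7844e-04; σ = Eε = 107000 · -4.7844e-04 = -51.19 MPa.

-51.2 MPa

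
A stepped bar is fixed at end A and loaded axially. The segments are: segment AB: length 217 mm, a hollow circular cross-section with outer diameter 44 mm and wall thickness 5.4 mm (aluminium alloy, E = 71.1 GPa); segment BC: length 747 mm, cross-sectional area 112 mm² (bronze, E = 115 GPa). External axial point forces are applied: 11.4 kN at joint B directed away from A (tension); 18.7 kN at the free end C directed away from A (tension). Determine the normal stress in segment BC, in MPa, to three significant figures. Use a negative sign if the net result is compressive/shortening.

Internal axial forces (sectioning from the free end, tension +): N_BC = 18.7 kN, N_AB = 30.1 kN.
σ_BC = N_BC/A_BC = 18700/112 = 167 MPa.

167 MPa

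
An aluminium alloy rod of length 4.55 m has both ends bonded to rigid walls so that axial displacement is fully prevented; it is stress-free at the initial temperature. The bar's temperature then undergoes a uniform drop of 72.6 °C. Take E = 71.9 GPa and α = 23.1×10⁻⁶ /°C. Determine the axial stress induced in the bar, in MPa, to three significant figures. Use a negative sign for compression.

121 MPa

Free thermal expansion αLΔT = 23.1e-6 · 4550 · -72.6 = -7.631 mm.
The walls impose strain ε = −(-7.631)/4550 = 1.6771e-03; σ = Eε = 71900 · 1.6771e-03 = 120.6 MPa.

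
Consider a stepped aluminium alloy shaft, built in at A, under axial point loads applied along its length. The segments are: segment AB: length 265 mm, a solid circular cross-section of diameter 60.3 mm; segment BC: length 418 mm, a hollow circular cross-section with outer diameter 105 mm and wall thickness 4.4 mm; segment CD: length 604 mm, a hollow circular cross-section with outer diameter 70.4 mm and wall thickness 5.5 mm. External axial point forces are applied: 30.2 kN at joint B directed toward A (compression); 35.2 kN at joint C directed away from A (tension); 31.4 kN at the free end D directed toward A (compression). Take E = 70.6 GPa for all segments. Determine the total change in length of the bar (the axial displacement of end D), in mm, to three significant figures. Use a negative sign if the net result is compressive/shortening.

Internal axial forces (sectioning from the free end, tension +): N_CD = -31.4 kN, N_BC = 3.8 kN, N_AB = -26.4 kN.
A_AB = 2856 mm².
A_BC = 1391 mm².
A_CD = 1121 mm².
δ_AB = -26400·265/(2856·70600) = -0.0347 mm
δ_BC = 3800·418/(1391·70600) = 0.01618 mm
δ_CD = -31400·604/(1121·70600) = -0.2396 mm
δ = Σδ_i = -0.2581 mm.

-0.258 mm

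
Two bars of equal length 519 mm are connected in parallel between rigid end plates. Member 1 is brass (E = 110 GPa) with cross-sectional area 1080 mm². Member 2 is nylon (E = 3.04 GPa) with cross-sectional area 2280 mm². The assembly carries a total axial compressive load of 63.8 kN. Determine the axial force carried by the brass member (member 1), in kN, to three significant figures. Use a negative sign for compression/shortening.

-60.3 kN

Equal strain + equilibrium ⇒ each member carries load in proportion to AE: A₁E₁ = 118800000 N, A₂E₂ = 6931000 N, ΣAE = 125700000 N.
F₁ = P·A₁E₁/ΣAE = -63800·118800000/125700000 = -60280 N.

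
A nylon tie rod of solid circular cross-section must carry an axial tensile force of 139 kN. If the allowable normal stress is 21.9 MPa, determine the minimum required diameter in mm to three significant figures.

89.9 mm

Required area A ≥ P/σ_allow = 139000/21.9 = 6347 mm².
For a solid circular section, d ≥ √(4A/π) = 89.9 mm.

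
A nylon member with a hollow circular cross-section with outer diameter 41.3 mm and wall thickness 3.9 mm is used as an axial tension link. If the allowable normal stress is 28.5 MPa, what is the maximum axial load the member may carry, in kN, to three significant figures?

A = 458.2 mm².
P_max = σ_allow · A = 28.5 · 458.2 = 13060 N = 13.06 kN.

13.1 kN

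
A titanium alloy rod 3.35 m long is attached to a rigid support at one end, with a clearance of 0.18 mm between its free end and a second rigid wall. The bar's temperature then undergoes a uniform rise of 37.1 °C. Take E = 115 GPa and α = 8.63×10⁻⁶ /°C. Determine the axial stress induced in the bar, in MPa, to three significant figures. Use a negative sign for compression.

-30.6 MPa

Free thermal expansion αLΔT = 8.63e-6 · 3350 · 37.1 = 1.073 mm.
The walls engage after the gap closes; constrained expansion = 1.073 − 0.18 = 0.8926 mm.
The walls impose strain ε = −(0.8926)/3350 = -2.6644e-04; σ = Eε = 115000 · -2.6644e-04 = -30.64 MPa.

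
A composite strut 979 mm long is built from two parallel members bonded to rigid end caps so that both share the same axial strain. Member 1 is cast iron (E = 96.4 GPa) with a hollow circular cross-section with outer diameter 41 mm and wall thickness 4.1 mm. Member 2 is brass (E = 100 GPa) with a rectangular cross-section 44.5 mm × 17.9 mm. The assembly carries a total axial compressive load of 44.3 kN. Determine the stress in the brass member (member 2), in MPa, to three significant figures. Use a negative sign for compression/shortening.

-35.3 MPa

A_1 = 475.3 mm².
A_2 = 796.5 mm².
Equal strain + equilibrium ⇒ each member carries load in proportion to AE: A₁E₁ = 45820000 N, A₂E₂ = 79660000 N, ΣAE = 125500000 N.
σ₂ = P·E₂/ΣAE = -44300·100000/125500000 = -35.31 MPa.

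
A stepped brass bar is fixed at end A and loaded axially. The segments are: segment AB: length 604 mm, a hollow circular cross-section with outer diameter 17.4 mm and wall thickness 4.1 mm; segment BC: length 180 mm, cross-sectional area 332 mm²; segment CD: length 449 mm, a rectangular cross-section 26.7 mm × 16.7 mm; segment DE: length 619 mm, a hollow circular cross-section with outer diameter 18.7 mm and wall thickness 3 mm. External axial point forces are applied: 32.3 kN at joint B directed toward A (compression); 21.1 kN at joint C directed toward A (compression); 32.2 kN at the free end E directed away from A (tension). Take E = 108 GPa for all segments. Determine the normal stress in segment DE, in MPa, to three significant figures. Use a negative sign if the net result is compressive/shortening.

218 MPa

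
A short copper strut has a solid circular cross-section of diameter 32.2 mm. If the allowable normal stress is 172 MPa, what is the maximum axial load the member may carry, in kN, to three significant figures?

140 kN

A = 814.3 mm².
P_max = σ_allow · A = 172 · 814.3 = 140100 N = 140.1 kN.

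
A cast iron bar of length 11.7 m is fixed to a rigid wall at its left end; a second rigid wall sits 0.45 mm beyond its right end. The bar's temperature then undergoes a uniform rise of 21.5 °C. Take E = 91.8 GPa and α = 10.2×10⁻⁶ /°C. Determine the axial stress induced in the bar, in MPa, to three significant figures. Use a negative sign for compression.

-16.6 MPa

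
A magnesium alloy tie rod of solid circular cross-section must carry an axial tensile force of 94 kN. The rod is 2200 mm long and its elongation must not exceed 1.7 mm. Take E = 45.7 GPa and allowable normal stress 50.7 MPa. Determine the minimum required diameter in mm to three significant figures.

Required area A ≥ P/σ_allow = 94000/50.7 = 1854 mm².
For a solid circular section, d ≥ √(4A/π) = 48.59 mm.
Elongation limit: A ≥ PL/(Eδ_allow) = 94000·2200/(45700·1.7) = 2662 mm² ⇒ d ≥ 58.22 mm.
The elongation limit governs.

58.2 mm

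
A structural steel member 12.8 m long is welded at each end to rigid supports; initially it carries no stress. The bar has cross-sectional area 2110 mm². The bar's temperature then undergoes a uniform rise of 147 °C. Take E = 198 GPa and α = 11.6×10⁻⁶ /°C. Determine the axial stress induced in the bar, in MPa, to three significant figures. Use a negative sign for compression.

-338 MPa

Free thermal expansion αLΔT = 11.6e-6 · 12800 · 147 = 21.83 mm.
The walls impose strain ε = −(21.83)/12800 = -1.7052e-03; σ = Eε = 198000 · -1.7052e-03 = -337.6 MPa.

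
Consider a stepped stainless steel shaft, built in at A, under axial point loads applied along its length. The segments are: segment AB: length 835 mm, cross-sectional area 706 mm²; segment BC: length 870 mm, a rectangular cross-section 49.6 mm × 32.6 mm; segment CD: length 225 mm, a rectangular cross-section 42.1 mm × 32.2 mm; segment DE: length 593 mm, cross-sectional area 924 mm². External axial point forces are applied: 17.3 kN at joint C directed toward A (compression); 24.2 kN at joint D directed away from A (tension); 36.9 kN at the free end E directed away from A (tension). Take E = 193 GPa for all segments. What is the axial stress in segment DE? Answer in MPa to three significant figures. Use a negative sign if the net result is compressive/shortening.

Internal axial forces (sectioning from the free end, tension +): N_DE = 36.9 kN, N_CD = 61.1 kN, N_BC = 43.8 kN, N_AB = 43.8 kN.
σ_DE = N_DE/A_DE = 36900/924 = 39.94 MPa.

39.9 MPa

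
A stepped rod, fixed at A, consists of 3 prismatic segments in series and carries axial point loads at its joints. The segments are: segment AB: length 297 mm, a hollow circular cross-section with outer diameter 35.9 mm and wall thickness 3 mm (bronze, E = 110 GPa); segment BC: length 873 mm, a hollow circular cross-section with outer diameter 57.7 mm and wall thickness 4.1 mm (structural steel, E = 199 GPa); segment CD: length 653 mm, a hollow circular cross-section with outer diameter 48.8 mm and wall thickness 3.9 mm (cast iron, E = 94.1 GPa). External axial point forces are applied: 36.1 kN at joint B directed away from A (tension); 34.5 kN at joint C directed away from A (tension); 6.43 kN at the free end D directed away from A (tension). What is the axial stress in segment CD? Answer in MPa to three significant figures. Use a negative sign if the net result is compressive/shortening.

Internal axial forces (sectioning from the free end, tension +): N_CD = 6.43 kN, N_BC = 40.93 kN, N_AB = 77.03 kN.
A_CD = 550.1 mm².
σ_CD = N_CD/A_CD = 6430/550.1 = 11.69 MPa.

11.7 MPa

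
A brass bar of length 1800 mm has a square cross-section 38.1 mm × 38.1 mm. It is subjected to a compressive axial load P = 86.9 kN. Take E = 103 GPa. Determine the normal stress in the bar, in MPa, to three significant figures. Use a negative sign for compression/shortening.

-59.9 MPa

A = 1452 mm².
σ = N/A = -86900/1452 = -59.86 MPa.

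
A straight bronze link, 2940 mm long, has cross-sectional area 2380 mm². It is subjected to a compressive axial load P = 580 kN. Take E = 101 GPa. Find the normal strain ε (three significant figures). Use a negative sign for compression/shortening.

-0.00241

σ = N/A = -243.7 MPa; ε = σ/E = -243.7/101000 = -2.413e-03.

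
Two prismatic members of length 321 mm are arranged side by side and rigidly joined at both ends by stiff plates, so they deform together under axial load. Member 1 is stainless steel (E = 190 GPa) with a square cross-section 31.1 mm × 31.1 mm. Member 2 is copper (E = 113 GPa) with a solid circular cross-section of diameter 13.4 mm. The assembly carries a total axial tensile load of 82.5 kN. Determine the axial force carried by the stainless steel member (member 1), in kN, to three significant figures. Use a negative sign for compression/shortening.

75.9 kN

A_1 = 967.2 mm².
A_2 = 141 mm².
Equal strain + equilibrium ⇒ each member carries load in proportion to AE: A₁E₁ = 183800000 N, A₂E₂ = 15940000 N, ΣAE = 199700000 N.
F₁ = P·A₁E₁/ΣAE = 82500·183800000/199700000 = 75920 N.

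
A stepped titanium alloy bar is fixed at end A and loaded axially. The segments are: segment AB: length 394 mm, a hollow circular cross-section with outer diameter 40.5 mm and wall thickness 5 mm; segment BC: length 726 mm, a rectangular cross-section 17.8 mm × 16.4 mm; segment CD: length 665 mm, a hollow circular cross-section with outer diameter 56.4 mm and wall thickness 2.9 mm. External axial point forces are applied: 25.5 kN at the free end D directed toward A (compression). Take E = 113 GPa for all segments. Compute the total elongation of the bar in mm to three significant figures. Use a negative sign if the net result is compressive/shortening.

Internal axial forces (sectioning from the free end, tension +): N_CD = -25.5 kN, N_BC = -25.5 kN, N_AB = -25.5 kN.
A_AB = 557.6 mm².
A_BC = 291.9 mm².
A_CD = 487.4 mm².
δ_AB = -25500·394/(557.6·113000) = -0.1594 mm
δ_BC = -25500·726/(291.9·113000) = -0.5612 mm
δ_CD = -25500·665/(487.4·113000) = -0.3079 mm
δ = Σδ_i = -1.029 mm.

-1.03 mm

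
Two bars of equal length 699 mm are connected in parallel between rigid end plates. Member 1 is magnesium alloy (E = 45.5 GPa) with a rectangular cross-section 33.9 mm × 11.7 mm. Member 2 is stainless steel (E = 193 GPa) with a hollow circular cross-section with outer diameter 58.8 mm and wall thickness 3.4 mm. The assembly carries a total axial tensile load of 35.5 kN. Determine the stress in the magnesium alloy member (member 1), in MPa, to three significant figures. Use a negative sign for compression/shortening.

12.2 MPa

A_1 = 396.6 mm².
A_2 = 591.8 mm².
Equal strain + equilibrium ⇒ each member carries load in proportion to AE: A₁E₁ = 18050000 N, A₂E₂ = 114200000 N, ΣAE = 132300000 N.
σ₁ = P·E₁/ΣAE = 35500·45500/132300000 = 12.21 MPa.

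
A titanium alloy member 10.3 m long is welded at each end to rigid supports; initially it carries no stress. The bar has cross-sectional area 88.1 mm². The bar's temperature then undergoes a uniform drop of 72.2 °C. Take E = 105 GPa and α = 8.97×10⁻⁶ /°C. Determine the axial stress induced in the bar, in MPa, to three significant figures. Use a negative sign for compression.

Free thermal expansion αLΔT = 8.97e-6 · 10300 · -72.2 = -6.671 mm.
The walls impose strain ε = −(-6.671)/10300 = 6.4763e-04; σ = Eε = 105000 · 6.4763e-04 = 68 MPa.

68.0 MPa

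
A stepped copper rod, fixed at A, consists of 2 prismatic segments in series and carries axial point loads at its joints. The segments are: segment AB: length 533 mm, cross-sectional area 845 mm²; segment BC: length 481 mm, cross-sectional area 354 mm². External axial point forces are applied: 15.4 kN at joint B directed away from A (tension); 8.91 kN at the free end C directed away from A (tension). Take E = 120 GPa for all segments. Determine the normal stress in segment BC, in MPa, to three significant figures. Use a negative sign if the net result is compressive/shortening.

Internal axial forces (sectioning from the free end, tension +): N_BC = 8.91 kN, N_AB = 24.31 kN.
σ_BC = N_BC/A_BC = 8910/354 = 25.17 MPa.

25.2 MPa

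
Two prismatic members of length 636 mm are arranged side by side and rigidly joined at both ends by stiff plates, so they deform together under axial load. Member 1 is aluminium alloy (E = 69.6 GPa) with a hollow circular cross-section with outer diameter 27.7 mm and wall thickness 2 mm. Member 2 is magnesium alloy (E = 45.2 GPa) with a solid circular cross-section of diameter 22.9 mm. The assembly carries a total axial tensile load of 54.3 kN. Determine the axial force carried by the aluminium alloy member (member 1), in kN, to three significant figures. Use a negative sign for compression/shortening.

20.4 kN

A_1 = 161.5 mm².
A_2 = 411.9 mm².
Equal strain + equilibrium ⇒ each member carries load in proportion to AE: A₁E₁ = 11240000 N, A₂E₂ = 18620000 N, ΣAE = 29860000 N.
F₁ = P·A₁E₁/ΣAE = 54300·11240000/29860000 = 20440 N.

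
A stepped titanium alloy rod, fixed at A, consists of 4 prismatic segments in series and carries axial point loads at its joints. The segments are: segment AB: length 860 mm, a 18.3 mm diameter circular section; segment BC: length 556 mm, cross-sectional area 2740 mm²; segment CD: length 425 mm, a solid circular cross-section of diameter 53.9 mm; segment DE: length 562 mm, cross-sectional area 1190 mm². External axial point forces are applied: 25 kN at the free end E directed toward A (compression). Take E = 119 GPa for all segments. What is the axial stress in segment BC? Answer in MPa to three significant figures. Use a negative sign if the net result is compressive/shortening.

-9.12 MPa

Internal axial forces (sectioning from the free end, tension +): N_DE = -25 kN, N_CD = -25 kN, N_BC = -25 kN, N_AB = -25 kN.
σ_BC = N_BC/A_BC = -25000/2740 = -9.124 MPa.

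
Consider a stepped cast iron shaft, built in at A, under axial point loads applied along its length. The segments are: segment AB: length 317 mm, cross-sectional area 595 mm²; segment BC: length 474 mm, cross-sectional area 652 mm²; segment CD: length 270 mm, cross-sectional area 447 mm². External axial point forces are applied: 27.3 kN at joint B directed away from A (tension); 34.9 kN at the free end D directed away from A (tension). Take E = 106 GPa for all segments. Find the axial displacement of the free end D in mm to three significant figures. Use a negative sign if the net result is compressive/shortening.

0.751 mm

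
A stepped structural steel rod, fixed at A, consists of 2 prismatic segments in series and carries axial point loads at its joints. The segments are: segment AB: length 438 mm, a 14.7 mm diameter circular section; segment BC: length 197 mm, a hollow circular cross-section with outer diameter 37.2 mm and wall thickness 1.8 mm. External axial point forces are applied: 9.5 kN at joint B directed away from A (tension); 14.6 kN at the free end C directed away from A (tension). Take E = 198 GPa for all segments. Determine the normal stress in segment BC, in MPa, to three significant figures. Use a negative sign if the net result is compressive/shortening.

72.9 MPa

Internal axial forces (sectioning from the free end, tension +): N_BC = 14.6 kN, N_AB = 24.1 kN.
A_BC = 200.2 mm².
σ_BC = N_BC/A_BC = 14600/200.2 = 72.93 MPa.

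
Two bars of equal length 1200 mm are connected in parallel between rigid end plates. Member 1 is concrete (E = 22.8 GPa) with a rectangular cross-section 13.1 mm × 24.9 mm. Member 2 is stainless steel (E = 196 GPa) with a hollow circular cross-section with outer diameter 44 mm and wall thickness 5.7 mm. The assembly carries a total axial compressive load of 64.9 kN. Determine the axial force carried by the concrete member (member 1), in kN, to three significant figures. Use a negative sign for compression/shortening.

-3.40 kN

A_1 = 326.2 mm².
A_2 = 685.8 mm².
Equal strain + equilibrium ⇒ each member carries load in proportion to AE: A₁E₁ = 7437000 N, A₂E₂ = 134400000 N, ΣAE = 141900000 N.
F₁ = P·A₁E₁/ΣAE = -64900·7437000/141900000 = -3402 N.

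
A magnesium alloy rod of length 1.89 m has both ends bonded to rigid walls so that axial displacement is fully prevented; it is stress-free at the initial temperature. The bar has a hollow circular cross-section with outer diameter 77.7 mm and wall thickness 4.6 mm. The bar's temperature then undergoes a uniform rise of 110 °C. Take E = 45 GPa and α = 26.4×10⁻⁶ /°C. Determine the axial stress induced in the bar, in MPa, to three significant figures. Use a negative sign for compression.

-131 MPa

Free thermal expansion αLΔT = 26.4e-6 · 1890 · 110 = 5.489 mm.
The walls impose strain ε = −(5.489)/1890 = -2.9040e-03; σ = Eε = 45000 · -2.9040e-03 = -130.7 MPa.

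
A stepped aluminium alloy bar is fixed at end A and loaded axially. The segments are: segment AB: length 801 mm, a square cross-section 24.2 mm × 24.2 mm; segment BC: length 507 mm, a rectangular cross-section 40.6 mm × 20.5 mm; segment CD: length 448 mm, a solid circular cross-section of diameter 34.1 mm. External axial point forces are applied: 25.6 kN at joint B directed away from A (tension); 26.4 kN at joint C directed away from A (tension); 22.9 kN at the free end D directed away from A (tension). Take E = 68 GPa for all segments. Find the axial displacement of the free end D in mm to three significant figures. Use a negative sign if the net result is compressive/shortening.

2.11 mm

Internal axial forces (sectioning from the free end, tension +): N_CD = 22.9 kN, N_BC = 49.3 kN, N_AB = 74.9 kN.
A_AB = 585.6 mm².
A_BC = 832.3 mm².
A_CD = 913.3 mm².
δ_AB = 74900·801/(585.6·68000) = 1.507 mm
δ_BC = 49300·507/(832.3·68000) = 0.4416 mm
δ_CD = 22900·448/(913.3·68000) = 0.1652 mm
δ = Σδ_i = 2.113 mm.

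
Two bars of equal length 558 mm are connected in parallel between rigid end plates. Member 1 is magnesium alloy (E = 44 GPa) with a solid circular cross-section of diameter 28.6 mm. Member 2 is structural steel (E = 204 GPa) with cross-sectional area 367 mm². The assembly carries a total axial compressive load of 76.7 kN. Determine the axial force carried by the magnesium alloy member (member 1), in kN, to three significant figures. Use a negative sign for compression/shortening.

-21.0 kN

A_1 = 642.4 mm².
Equal strain + equilibrium ⇒ each member carries load in proportion to AE: A₁E₁ = 28270000 N, A₂E₂ = 74870000 N, ΣAE = 103100000 N.
F₁ = P·A₁E₁/ΣAE = -76700·28270000/103100000 = -21020 N.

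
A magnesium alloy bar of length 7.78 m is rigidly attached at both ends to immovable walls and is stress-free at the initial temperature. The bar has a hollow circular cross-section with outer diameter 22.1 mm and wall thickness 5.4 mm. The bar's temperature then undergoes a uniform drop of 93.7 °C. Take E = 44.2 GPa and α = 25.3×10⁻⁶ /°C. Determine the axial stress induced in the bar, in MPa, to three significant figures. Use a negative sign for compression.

105 MPa

Free thermal expansion αLΔT = 25.3e-6 · 7780 · -93.7 = -18.44 mm.
The walls impose strain ε = −(-18.44)/7780 = 2.3706e-03; σ = Eε = 44200 · 2.3706e-03 = 104.8 MPa.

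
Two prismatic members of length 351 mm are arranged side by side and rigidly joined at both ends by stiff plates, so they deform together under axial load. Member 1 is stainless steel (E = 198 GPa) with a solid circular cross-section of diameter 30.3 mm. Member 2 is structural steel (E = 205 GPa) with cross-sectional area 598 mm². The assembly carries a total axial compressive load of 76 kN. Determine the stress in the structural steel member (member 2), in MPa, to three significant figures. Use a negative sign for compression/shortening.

-58.7 MPa

A_1 = 721.1 mm².
Equal strain + equilibrium ⇒ each member carries load in proportion to AE: A₁E₁ = 142800000 N, A₂E₂ = 122600000 N, ΣAE = 265400000 N.
σ₂ = P·E₂/ΣAE = -76000·205000/265400000 = -58.71 MPa.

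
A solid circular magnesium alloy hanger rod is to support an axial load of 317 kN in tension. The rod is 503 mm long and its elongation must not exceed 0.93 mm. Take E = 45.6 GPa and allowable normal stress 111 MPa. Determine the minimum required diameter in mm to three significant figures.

69.2 mm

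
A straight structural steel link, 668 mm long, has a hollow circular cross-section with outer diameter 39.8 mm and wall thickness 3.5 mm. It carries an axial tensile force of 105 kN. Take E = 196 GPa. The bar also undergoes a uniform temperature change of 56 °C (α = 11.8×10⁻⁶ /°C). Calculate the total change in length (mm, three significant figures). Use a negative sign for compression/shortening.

A = 399.1 mm².
δ_mech = NL/(AE) = 105000·668/(399.1·196000) = 0.8966 mm.
δ_thermal = αLΔT = 11.8e-6·668·56 = 0.4414 mm.
δ = δ_mech + δ_thermal = 1.338 mm.

1.34 mm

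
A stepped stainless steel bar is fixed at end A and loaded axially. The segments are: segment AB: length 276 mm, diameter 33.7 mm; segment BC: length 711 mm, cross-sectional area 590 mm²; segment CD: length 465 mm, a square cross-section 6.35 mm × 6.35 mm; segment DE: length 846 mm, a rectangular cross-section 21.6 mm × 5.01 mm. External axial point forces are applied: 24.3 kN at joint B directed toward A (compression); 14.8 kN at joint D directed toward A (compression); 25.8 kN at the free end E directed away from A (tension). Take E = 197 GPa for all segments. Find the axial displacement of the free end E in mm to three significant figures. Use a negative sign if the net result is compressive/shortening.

Internal axial forces (sectioning from the free end, tension +): N_DE = 25.8 kN, N_CD = 11 kN, N_BC = 11 kN, N_AB = -13.3 kN.
A_AB = 892 mm².
A_CD = 40.32 mm².
A_DE = 108.2 mm².
δ_AB = -13300·276/(892·197000) = -0.02089 mm
δ_BC = 11000·711/(590·197000) = 0.06729 mm
δ_CD = 11000·465/(40.32·197000) = 0.6439 mm
δ_DE = 25800·846/(108.2·197000) = 1.024 mm
δ = Σδ_i = 1.714 mm.

1.71 mm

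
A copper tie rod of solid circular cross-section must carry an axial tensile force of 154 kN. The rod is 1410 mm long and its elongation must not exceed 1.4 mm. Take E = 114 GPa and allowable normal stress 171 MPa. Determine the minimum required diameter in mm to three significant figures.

41.6 mm

Required area A ≥ P/σ_allow = 154000/171 = 900.6 mm².
For a solid circular section, d ≥ √(4A/π) = 33.86 mm.
Elongation limit: A ≥ PL/(Eδ_allow) = 154000·1410/(114000·1.4) = 1361 mm² ⇒ d ≥ 41.62 mm.
The elongation limit governs.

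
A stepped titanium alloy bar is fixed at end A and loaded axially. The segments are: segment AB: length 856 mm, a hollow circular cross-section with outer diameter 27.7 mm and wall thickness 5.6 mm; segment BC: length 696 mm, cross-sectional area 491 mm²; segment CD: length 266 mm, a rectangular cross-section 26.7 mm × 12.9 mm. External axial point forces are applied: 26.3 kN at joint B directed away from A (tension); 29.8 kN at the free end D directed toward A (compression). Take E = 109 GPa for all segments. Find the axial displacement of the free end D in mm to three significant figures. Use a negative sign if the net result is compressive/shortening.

Internal axial forces (sectioning from the free end, tension +): N_CD = -29.8 kN, N_BC = -29.8 kN, N_AB = -3.5 kN.
A_AB = 388.8 mm².
A_CD = 344.4 mm².
δ_AB = -3500·856/(388.8·109000) = -0.07069 mm
δ_BC = -29800·696/(491·109000) = -0.3875 mm
δ_CD = -29800·266/(344.4·109000) = -0.2111 mm
δ = Σδ_i = -0.6694 mm.

-0.669 mm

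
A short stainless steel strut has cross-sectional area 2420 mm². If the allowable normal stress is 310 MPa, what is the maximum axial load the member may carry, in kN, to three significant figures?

750 kN

P_max = σ_allow · A = 310 · 2420 = 750200 N = 750.2 kN.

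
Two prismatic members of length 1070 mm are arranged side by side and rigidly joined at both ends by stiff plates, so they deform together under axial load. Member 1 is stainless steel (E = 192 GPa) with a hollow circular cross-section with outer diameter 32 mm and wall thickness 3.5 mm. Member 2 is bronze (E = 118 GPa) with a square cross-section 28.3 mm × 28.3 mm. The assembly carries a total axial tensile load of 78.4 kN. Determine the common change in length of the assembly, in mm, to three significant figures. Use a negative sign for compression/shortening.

0.542 mm

A_1 = 313.4 mm².
A_2 = 800.9 mm².
Equal strain + equilibrium ⇒ each member carries load in proportion to AE: A₁E₁ = 60170000 N, A₂E₂ = 94510000 N, ΣAE = 154700000 N.
δ = PL/ΣAE = 78400·1070/154700000 = 0.5424 mm.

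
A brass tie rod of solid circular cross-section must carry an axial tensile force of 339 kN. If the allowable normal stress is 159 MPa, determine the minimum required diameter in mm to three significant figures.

52.1 mm

Required area A ≥ P/σ_allow = 339000/159 = 2132 mm².
For a solid circular section, d ≥ √(4A/π) = 52.1 mm.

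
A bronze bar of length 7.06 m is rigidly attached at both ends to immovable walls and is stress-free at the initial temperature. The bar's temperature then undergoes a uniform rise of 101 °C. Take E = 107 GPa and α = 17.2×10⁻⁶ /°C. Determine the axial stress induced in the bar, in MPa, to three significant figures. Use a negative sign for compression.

-186 MPa

Free thermal expansion αLΔT = 17.2e-6 · 7060 · 101 = 12.26 mm.
The walls impose strain ε = −(12.26)/7060 = -1.7372e-03; σ = Eε = 107000 · -1.7372e-03 = -185.9 MPa.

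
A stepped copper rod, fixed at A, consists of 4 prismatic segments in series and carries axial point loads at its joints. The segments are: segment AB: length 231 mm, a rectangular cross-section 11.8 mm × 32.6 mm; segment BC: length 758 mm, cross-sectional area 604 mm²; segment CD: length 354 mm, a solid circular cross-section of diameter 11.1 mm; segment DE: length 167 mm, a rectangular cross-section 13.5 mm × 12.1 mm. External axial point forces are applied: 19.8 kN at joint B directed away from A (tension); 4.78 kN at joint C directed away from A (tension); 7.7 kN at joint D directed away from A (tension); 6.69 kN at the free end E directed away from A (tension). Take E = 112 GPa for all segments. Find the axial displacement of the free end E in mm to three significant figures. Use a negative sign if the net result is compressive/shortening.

0.955 mm

Internal axial forces (sectioning from the free end, tension +): N_DE = 6.69 kN, N_CD = 14.39 kN, N_BC = 19.17 kN, N_AB = 38.97 kN.
A_AB = 384.7 mm².
A_CD = 96.77 mm².
A_DE = 163.3 mm².
δ_AB = 38970·231/(384.7·112000) = 0.2089 mm
δ_BC = 19170·758/(604·112000) = 0.2148 mm
δ_CD = 14390·354/(96.77·112000) = 0.47 mm
δ_DE = 6690·167/(163.3·112000) = 0.06107 mm
δ = Σδ_i = 0.9548 mm.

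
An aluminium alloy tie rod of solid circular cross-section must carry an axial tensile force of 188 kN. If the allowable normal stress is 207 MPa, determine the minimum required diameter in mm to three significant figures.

34.0 mm

Required area A ≥ P/σ_allow = 188000/207 = 908.2 mm².
For a solid circular section, d ≥ √(4A/π) = 34.01 mm.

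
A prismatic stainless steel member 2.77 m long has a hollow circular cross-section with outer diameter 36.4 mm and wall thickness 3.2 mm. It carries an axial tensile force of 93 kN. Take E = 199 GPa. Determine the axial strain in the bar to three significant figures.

0.00140

A = 333.8 mm².
σ = N/A = 278.6 MPa; ε = σ/E = 278.6/199000 = 1.400e-03.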